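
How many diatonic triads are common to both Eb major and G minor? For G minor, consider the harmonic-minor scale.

Diatonic triads of Eb major: Eb major (I), F minor (ii), G minor (iii), Ab major (IV), Bb major (V), C minor (vi), D diminished (vii°).
Diatonic triads of G minor (harmonic minor): G minor (i), A diminished (ii°), Bb augmented (III+), C minor (iv), D major (V), Eb major (VI), F# diminished (vii°).
Matching root and quality in both lists: Eb major, G minor, C minor.
That gives 3 common triads.

3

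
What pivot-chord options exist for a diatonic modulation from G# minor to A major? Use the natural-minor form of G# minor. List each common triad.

Triads in G# minor (natural minor): G#m (i), A#dim (ii°), B (III), C#m (iv), D#m (v), E (VI), F# (VII).
Triads in A major: A (I), Bm (ii), C#m (iii), D (IV), E (V), F#m (vi), G#dim (vii°).
Shared triads with their functions: C#m (iv in G# minor, iii in A major); E (VI in G# minor, V in A major).

C#m, E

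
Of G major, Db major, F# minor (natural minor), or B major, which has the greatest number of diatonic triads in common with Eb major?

Db major

Triads of Eb major: Eb (I), Fm (ii), Gm (iii), Ab (IV), Bb (V), Cm (vi), Ddim (vii°).
G major shares 0: none.
Db major shares 2: Fm, Ab.
F# minor (natural minor) shares 0: none.
B major shares 0: none.
The most common triads (2) are shared with Db major.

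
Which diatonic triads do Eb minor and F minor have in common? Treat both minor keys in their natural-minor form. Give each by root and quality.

Bbm, Db

Triads in Eb minor (natural minor): Ebm (i), Fdim (ii°), Gb (III), Abm (iv), Bbm (v), Cb (VI), Db (VII).
Triads in F minor (natural minor): Fm (i), Gdim (ii°), Ab (III), Bbm (iv), Cm (v), Db (VI), Eb (VII).
Shared triads with their functions: Bbm (v in Eb minor, iv in F minor); Db (VII in Eb minor, VI in F minor).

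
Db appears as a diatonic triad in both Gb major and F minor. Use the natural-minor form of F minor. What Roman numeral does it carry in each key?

V in Gb major; VI in F minor

The scale of Gb major is Gb Ab Bb Cb Db Eb F; Db is degree 5, and the triad built there (Db-F-Ab) is major, so it is V.
The scale of F minor (natural minor) is F G Ab Bb C Db Eb; Db is degree 6, and the triad built there (Db-F-Ab) is major, so it is VI.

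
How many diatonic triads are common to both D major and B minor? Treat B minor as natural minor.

Diatonic triads of D major: D major (I), E minor (ii), F# minor (iii), G major (IV), A major (V), B minor (vi), C# diminished (vii°).
Diatonic triads of B minor (natural minor): B minor (i), C# diminished (ii°), D major (III), E minor (iv), F# minor (v), G major (VI), A major (VII).
Matching root and quality in both lists: D major, E minor, F# minor, G major, A major, B minor, C# diminished.
That gives 7 common triads.

7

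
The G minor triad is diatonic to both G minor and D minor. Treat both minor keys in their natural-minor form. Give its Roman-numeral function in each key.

i in G minor; iv in D minor

The scale of G minor (natural minor) is G A B♭ C D E♭ F; G is degree 1, and the triad built there (G-B♭-D) is minor, so it is i.
The scale of D minor (natural minor) is D E F G A B♭ C; G is degree 4, and the triad built there (G-B♭-D) is minor, so it is iv.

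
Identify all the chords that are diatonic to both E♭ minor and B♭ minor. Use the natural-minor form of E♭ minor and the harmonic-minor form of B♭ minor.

E♭m, G♭, B♭m

Triads in E♭ minor (natural minor): E♭ minor (i), F diminished (ii°), G♭ major (III), A♭ minor (iv), B♭ minor (v), C♭ major (VI), D♭ major (VII).
Triads in B♭ minor (harmonic minor): B♭ minor (i), C diminished (ii°), D♭ augmented (III+), E♭ minor (iv), F major (V), G♭ major (VI), A diminished (vii°).
Shared triads with their functions: E♭ minor (i in E♭ minor, iv in B♭ minor); G♭ major (III in E♭ minor, VI in B♭ minor); B♭ minor (v in E♭ minor, i in B♭ minor).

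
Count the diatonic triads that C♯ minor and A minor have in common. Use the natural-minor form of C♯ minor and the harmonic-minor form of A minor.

Diatonic triads of C♯ minor (natural minor): C♯m (i), D♯dim (ii°), E (III), F♯m (iv), G♯m (v), A (VI), B (VII).
Diatonic triads of A minor (harmonic minor): Am (i), Bdim (ii°), Caug (III+), Dm (iv), E (V), F (VI), G♯dim (vii°).
Matching root and quality in both lists: E.
That gives 1 common triad.

1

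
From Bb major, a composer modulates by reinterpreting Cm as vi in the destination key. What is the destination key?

Eb major

The numeral vi denotes a minor triad on scale degree 6. With C on degree 6, the tonic of the new key is Eb.
Degree 6 carries a minor triad in major keys, so the destination is Eb major.
Check: the diatonic triads of Eb major are Eb (I), Fm (ii), Gm (iii), Ab (IV), Bb (V), Cm (vi), Ddim (vii°) — Cm is indeed vi.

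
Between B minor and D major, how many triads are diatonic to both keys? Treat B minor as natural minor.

Diatonic triads of B minor (natural minor): Bm (i), C#dim (ii°), D (III), Em (iv), F#m (v), G (VI), A (VII).
Diatonic triads of D major: D (I), Em (ii), F#m (iii), G (IV), A (V), Bm (vi), C#dim (vii°).
Matching root and quality in both lists: Bm, C#dim, D, Em, F#m, G, A.
That gives 7 common triads.

7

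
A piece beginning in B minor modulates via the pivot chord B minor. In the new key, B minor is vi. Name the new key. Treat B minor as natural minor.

D major

The numeral vi denotes a minor triad on scale degree 6. With B on degree 6, the tonic of the new key is D.
Degree 6 carries a minor triad in major keys, so the destination is D major.
Check: the diatonic triads of D major are D (I), Em (ii), F#m (iii), G (IV), A (V), Bm (vi), C#dim (vii°) — B minor is indeed vi.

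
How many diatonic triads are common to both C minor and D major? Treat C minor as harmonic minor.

1

Diatonic triads of C minor (harmonic minor): Cm (i), Ddim (ii°), Ebaug (III+), Fm (iv), G (V), Ab (VI), Bdim (vii°).
Diatonic triads of D major: D (I), Em (ii), F#m (iii), G (IV), A (V), Bm (vi), C#dim (vii°).
Matching root and quality in both lists: G.
That gives 1 common triad.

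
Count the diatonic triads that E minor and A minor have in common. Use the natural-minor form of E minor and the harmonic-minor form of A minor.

Diatonic triads of E minor (natural minor): Em (i), F#dim (ii°), G (III), Am (iv), Bm (v), C (VI), D (VII).
Diatonic triads of A minor (harmonic minor): Am (i), Bdim (ii°), Caug (III+), Dm (iv), E (V), F (VI), G#dim (vii°).
Matching root and quality in both lists: Am.
That gives 1 common triad.

1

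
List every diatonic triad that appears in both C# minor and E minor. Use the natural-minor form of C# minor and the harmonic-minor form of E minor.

D#dim, B

Triads in C# minor (natural minor): C# minor (i), D# diminished (ii°), E major (III), F# minor (iv), G# minor (v), A major (VI), B major (VII).
Triads in E minor (harmonic minor): E minor (i), F# diminished (ii°), G augmented (III+), A minor (iv), B major (V), C major (VI), D# diminished (vii°).
Shared triads with their functions: D# diminished (ii° in C# minor, vii° in E minor); B major (VII in C# minor, V in E minor).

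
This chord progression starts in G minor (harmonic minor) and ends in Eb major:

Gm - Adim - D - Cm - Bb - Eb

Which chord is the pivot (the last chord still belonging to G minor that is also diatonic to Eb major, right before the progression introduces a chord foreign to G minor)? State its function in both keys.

Chords diatonic to G minor: Gm, Adim, Bbaug, Cm, D, Eb, F#dim.
Reading the progression, the first chord not in that set is Bb, so the modulation leaves G minor there.
The chord immediately before Bb is Cm, which is diatonic to both keys: iv in G minor and vi in Eb major.

Cm — iv in G minor, vi in Eb major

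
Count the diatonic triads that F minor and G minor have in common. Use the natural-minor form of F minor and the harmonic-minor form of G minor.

2

Diatonic triads of F minor (natural minor): Fm (i), Gdim (ii°), A♭ (III), B♭m (iv), Cm (v), D♭ (VI), E♭ (VII).
Diatonic triads of G minor (harmonic minor): Gm (i), Adim (ii°), B♭aug (III+), Cm (iv), D (V), E♭ (VI), F♯dim (vii°).
Matching root and quality in both lists: Cm, E♭.
That gives 2 common triads.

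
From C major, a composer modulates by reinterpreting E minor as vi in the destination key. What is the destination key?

The numeral vi denotes a minor triad on scale degree 6. With E on degree 6, the tonic of the new key is G.
Degree 6 carries a minor triad in major keys, so the destination is G major.
Check: the diatonic triads of G major are G (I), Am (ii), Bm (iii), C (IV), D (V), Em (vi), F♯dim (vii°) — E minor is indeed vi.

G major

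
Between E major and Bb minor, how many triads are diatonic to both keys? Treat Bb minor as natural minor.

0

Diatonic triads of E major: E major (I), F# minor (ii), G# minor (iii), A major (IV), B major (V), C# minor (vi), D# diminished (vii°).
Diatonic triads of Bb minor (natural minor): Bb minor (i), C diminished (ii°), Db major (III), Eb minor (iv), F minor (v), Gb major (VI), Ab major (VII).
No triad has the same root and quality in both keys.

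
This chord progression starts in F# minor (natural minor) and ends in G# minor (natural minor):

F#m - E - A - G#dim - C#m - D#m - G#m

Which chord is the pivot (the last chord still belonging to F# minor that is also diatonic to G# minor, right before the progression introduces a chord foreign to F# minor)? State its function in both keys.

C#m — v in F# minor, iv in G# minor

Chords diatonic to F# minor: F#m, G#dim, A, Bm, C#m, D, E.
Reading the progression, the first chord not in that set is D#m, so the modulation leaves F# minor there.
The chord immediately before D#m is C#m, which is diatonic to both keys: v in F# minor and iv in G# minor.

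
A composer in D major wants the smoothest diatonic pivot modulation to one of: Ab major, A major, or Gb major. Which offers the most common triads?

Triads of D major: D (I), Em (ii), F#m (iii), G (IV), A (V), Bm (vi), C#dim (vii°).
Ab major shares 0: none.
A major shares 4: D, F#m, A, Bm.
Gb major shares 0: none.
The most common triads (4) are shared with A major.

A major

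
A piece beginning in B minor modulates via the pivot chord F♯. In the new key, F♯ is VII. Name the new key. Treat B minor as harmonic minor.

G♯ minor

The numeral VII denotes a major triad on scale degree 7. With F♯ on degree 7, the tonic of the new key is G♯.
Degree 7 carries a major triad in natural-minor keys, so the destination is G♯ minor.
Check: the diatonic triads of G♯ minor (natural minor) are G♯m (i), A♯dim (ii°), B (III), C♯m (iv), D♯m (v), E (VI), F♯ (VII) — F♯ is indeed VII.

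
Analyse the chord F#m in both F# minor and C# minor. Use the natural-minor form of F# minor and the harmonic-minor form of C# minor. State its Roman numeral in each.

i in F# minor; iv in C# minor

The scale of F# minor (natural minor) is F# G# A B C# D E; F# is degree 1, and the triad built there (F#-A-C#) is minor, so it is i.
The scale of C# minor (harmonic minor) is C# D# E F# G# A B#; F# is degree 4, and the triad built there (F#-A-C#) is minor, so it is iv.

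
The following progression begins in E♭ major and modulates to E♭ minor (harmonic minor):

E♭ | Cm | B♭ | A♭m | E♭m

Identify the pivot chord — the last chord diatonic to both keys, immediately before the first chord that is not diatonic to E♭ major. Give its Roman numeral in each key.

B♭ — V in E♭ major, V in E♭ minor

Chords diatonic to E♭ major: E♭, Fm, Gm, A♭, B♭, Cm, Ddim.
Reading the progression, the first chord not in that set is A♭m, so the modulation leaves E♭ major there.
The chord immediately before A♭m is B♭, which is diatonic to both keys: V in E♭ major and V in E♭ minor.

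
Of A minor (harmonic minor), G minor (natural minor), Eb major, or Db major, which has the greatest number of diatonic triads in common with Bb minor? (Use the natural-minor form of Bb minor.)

Db major

Triads of Bb minor (natural minor): Bbm (i), Cdim (ii°), Db (III), Ebm (iv), Fm (v), Gb (VI), Ab (VII).
A minor (harmonic minor) shares 0: none.
G minor (natural minor) shares 0: none.
Eb major shares 2: Fm, Ab.
Db major shares 7: Bbm, Cdim, Db, Ebm, Fm, Gb, Ab.
The most common triads (7) are shared with Db major.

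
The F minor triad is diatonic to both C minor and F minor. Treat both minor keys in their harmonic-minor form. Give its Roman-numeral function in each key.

The scale of C minor (harmonic minor) is C D Eb F G Ab B; F is degree 4, and the triad built there (F-Ab-C) is minor, so it is iv.
The scale of F minor (harmonic minor) is F G Ab Bb C Db E; F is degree 1, and the triad built there (F-Ab-C) is minor, so it is i.

iv in C minor; i in F minor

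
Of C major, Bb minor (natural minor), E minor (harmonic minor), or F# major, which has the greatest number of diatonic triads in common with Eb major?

Triads of Eb major: Eb (I), Fm (ii), Gm (iii), Ab (IV), Bb (V), Cm (vi), Ddim (vii°).
C major shares 0: none.
Bb minor (natural minor) shares 2: Fm, Ab.
E minor (harmonic minor) shares 0: none.
F# major shares 0: none.
The most common triads (2) are shared with Bb minor.

Bb minor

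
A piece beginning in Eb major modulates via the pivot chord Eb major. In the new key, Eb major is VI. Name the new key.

G minor

The numeral VI denotes a major triad on scale degree 6. With Eb on degree 6, the tonic of the new key is G.
Degree 6 carries a major triad in minor keys, so the destination is G minor.
Check: the diatonic triads of G minor (natural minor) are Gm (i), Adim (ii°), Bb (III), Cm (iv), Dm (v), Eb (VI), F (VII) — Eb major is indeed VI.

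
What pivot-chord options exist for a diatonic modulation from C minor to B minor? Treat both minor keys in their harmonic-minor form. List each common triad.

G

Triads in C minor (harmonic minor): Cm (i), Ddim (ii°), Ebaug (III+), Fm (iv), G (V), Ab (VI), Bdim (vii°).
Triads in B minor (harmonic minor): Bm (i), C#dim (ii°), Daug (III+), Em (iv), F# (V), G (VI), A#dim (vii°).
Shared triads with their functions: G (V in C minor, VI in B minor).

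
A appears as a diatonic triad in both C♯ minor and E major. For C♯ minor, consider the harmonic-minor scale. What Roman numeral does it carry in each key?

The scale of C♯ minor (harmonic minor) is C♯ D♯ E F♯ G♯ A B♯; A is degree 6, and the triad built there (A-C♯-E) is major, so it is VI.
The scale of E major is E F♯ G♯ A B C♯ D♯; A is degree 4, and the triad built there (A-C♯-E) is major, so it is IV.

VI in C♯ minor; IV in E major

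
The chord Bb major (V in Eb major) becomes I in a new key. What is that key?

The numeral I denotes a major triad on scale degree 1. With Bb on degree 1, the tonic of the new key is Bb.
Degree 1 carries a major triad in major keys, so the destination is Bb major.
Check: the diatonic triads of Bb major are Bb (I), Cm (ii), Dm (iii), Eb (IV), F (V), Gm (vi), Adim (vii°) — Bb major is indeed I.

Bb major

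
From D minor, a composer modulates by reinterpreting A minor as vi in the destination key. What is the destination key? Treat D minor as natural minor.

The numeral vi denotes a minor triad on scale degree 6. With A on degree 6, the tonic of the new key is C.
Degree 6 carries a minor triad in major keys, so the destination is C major.
Check: the diatonic triads of C major are C (I), Dm (ii), Em (iii), F (IV), G (V), Am (vi), Bdim (vii°) — A minor is indeed vi.

C major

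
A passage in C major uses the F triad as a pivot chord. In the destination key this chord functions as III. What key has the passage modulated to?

D minor

The numeral III denotes a major triad on scale degree 3. With F on degree 3, the tonic of the new key is D.
Degree 3 carries a major triad in natural-minor keys, so the destination is D minor.
Check: the diatonic triads of D minor (natural minor) are Dm (i), Edim (ii°), F (III), Gm (iv), Am (v), Bb (VI), C (VII) — F is indeed III.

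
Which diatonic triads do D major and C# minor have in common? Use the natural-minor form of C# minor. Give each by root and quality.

Triads in D major: D (I), Em (ii), F#m (iii), G (IV), A (V), Bm (vi), C#dim (vii°).
Triads in C# minor (natural minor): C#m (i), D#dim (ii°), E (III), F#m (iv), G#m (v), A (VI), B (VII).
Shared triads with their functions: F#m (iii in D major, iv in C# minor); A (V in D major, VI in C# minor).

F#m, A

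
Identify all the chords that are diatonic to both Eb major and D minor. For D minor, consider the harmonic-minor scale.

Gm, Bb

Triads in Eb major: Eb (I), Fm (ii), Gm (iii), Ab (IV), Bb (V), Cm (vi), Ddim (vii°).
Triads in D minor (harmonic minor): Dm (i), Edim (ii°), Faug (III+), Gm (iv), A (V), Bb (VI), C#dim (vii°).
Shared triads with their functions: Gm (iii in Eb major, iv in D minor); Bb (V in Eb major, VI in D minor).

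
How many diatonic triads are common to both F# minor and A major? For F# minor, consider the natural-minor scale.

Diatonic triads of F# minor (natural minor): F#m (i), G#dim (ii°), A (III), Bm (iv), C#m (v), D (VI), E (VII).
Diatonic triads of A major: A (I), Bm (ii), C#m (iii), D (IV), E (V), F#m (vi), G#dim (vii°).
Matching root and quality in both lists: F#m, G#dim, A, Bm, C#m, D, E.
That gives 7 common triads.

7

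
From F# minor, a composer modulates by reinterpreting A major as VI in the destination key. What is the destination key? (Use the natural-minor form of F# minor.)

C# minor

The numeral VI denotes a major triad on scale degree 6. With A on degree 6, the tonic of the new key is C#.
Degree 6 carries a major triad in minor keys, so the destination is C# minor.
Check: the diatonic triads of C# minor (natural minor) are C#m (i), D#dim (ii°), E (III), F#m (iv), G#m (v), A (VI), B (VII) — A major is indeed VI.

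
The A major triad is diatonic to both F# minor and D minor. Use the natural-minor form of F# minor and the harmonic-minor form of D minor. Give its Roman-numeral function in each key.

III in F# minor; V in D minor

The scale of F# minor (natural minor) is F# G# A B C# D E; A is degree 3, and the triad built there (A-C#-E) is major, so it is III.
The scale of D minor (harmonic minor) is D E F G A Bb C#; A is degree 5, and the triad built there (A-C#-E) is major, so it is V.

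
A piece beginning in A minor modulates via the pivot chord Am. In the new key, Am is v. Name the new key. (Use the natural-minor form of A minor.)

The numeral v denotes a minor triad on scale degree 5. With A on degree 5, the tonic of the new key is D.
Degree 5 carries a minor triad in natural-minor keys, so the destination is D minor.
Check: the diatonic triads of D minor (natural minor) are Dm (i), Edim (ii°), F (III), Gm (iv), Am (v), B♭ (VI), C (VII) — Am is indeed v.

D minor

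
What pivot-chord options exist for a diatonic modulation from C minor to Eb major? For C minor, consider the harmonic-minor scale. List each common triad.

Triads in C minor (harmonic minor): Cm (i), Ddim (ii°), Ebaug (III+), Fm (iv), G (V), Ab (VI), Bdim (vii°).
Triads in Eb major: Eb (I), Fm (ii), Gm (iii), Ab (IV), Bb (V), Cm (vi), Ddim (vii°).
Shared triads with their functions: Cm (i in C minor, vi in Eb major); Ddim (ii° in C minor, vii° in Eb major); Fm (iv in C minor, ii in Eb major); Ab (VI in C minor, IV in Eb major).

Cm, Ddim, Fm, Ab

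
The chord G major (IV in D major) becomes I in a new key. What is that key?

G major

The numeral I denotes a major triad on scale degree 1. With G on degree 1, the tonic of the new key is G.
Degree 1 carries a major triad in major keys, so the destination is G major.
Check: the diatonic triads of G major are G (I), Am (ii), Bm (iii), C (IV), D (V), Em (vi), F#dim (vii°) — G major is indeed I.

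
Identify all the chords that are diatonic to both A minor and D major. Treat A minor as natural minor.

Em, G

Triads in A minor (natural minor): A minor (i), B diminished (ii°), C major (III), D minor (iv), E minor (v), F major (VI), G major (VII).
Triads in D major: D major (I), E minor (ii), F# minor (iii), G major (IV), A major (V), B minor (vi), C# diminished (vii°).
Shared triads with their functions: E minor (v in A minor, ii in D major); G major (VII in A minor, IV in D major).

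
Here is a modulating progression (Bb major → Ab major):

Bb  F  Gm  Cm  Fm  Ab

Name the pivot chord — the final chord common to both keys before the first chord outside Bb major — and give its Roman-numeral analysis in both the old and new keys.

Chords diatonic to Bb major: Bb, Cm, Dm, Eb, F, Gm, Adim.
Reading the progression, the first chord not in that set is Fm, so the modulation leaves Bb major there.
The chord immediately before Fm is Cm, which is diatonic to both keys: ii in Bb major and iii in Ab major.

Cm — ii in Bb major, iii in Ab major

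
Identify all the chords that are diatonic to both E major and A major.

Triads in E major: E major (I), F# minor (ii), G# minor (iii), A major (IV), B major (V), C# minor (vi), D# diminished (vii°).
Triads in A major: A major (I), B minor (ii), C# minor (iii), D major (IV), E major (V), F# minor (vi), G# diminished (vii°).
Shared triads with their functions: E major (I in E major, V in A major); F# minor (ii in E major, vi in A major); A major (IV in E major, I in A major); C# minor (vi in E major, iii in A major).

E, F#m, A, C#m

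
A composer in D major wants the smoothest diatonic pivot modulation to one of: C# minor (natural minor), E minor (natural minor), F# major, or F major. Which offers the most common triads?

E minor

Triads of D major: D (I), Em (ii), F#m (iii), G (IV), A (V), Bm (vi), C#dim (vii°).
C# minor (natural minor) shares 2: F#m, A.
E minor (natural minor) shares 4: D, Em, G, Bm.
F# major shares 0: none.
F major shares 0: none.
The most common triads (4) are shared with E minor.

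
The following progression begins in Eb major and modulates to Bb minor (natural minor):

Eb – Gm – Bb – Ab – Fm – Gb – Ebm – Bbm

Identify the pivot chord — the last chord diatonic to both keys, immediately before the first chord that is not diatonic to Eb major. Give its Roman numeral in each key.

Fm — ii in Eb major, v in Bb minor

Chords diatonic to Eb major: Eb, Fm, Gm, Ab, Bb, Cm, Ddim.
Reading the progression, the first chord not in that set is Gb, so the modulation leaves Eb major there.
The chord immediately before Gb is Fm, which is diatonic to both keys: ii in Eb major and v in Bb minor.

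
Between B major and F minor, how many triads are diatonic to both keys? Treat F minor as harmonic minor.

Diatonic triads of B major: B (I), C#m (ii), D#m (iii), E (IV), F# (V), G#m (vi), A#dim (vii°).
Diatonic triads of F minor (harmonic minor): Fm (i), Gdim (ii°), Abaug (III+), Bbm (iv), C (V), Db (VI), Edim (vii°).
No triad has the same root and quality in both keys.

0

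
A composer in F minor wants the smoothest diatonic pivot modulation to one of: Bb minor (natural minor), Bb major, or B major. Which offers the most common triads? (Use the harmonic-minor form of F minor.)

Triads of F minor (harmonic minor): F minor (i), G diminished (ii°), Ab augmented (III+), Bb minor (iv), C major (V), Db major (VI), E diminished (vii°).
Bb minor (natural minor) shares 3: Fm, Bbm, Db.
Bb major shares 0: none.
B major shares 0: none.
The most common triads (3) are shared with Bb minor.

Bb minor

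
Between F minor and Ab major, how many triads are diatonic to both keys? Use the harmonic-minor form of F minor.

4

Diatonic triads of F minor (harmonic minor): Fm (i), Gdim (ii°), Abaug (III+), Bbm (iv), C (V), Db (VI), Edim (vii°).
Diatonic triads of Ab major: Ab (I), Bbm (ii), Cm (iii), Db (IV), Eb (V), Fm (vi), Gdim (vii°).
Matching root and quality in both lists: Fm, Gdim, Bbm, Db.
That gives 4 common triads.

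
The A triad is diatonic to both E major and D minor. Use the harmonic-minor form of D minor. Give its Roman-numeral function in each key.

IV in E major; V in D minor

The scale of E major is E F# G# A B C# D#; A is degree 4, and the triad built there (A-C#-E) is major, so it is IV.
The scale of D minor (harmonic minor) is D E F G A Bb C#; A is degree 5, and the triad built there (A-C#-E) is major, so it is V.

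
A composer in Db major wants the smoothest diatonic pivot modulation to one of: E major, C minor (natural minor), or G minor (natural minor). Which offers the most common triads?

Triads of Db major: Db (I), Ebm (ii), Fm (iii), Gb (IV), Ab (V), Bbm (vi), Cdim (vii°).
E major shares 0: none.
C minor (natural minor) shares 2: Fm, Ab.
G minor (natural minor) shares 0: none.
The most common triads (2) are shared with C minor.

C minor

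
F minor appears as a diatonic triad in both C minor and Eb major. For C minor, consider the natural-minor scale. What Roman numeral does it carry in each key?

The scale of C minor (natural minor) is C D Eb F G Ab Bb; F is degree 4, and the triad built there (F-Ab-C) is minor, so it is iv.
The scale of Eb major is Eb F G Ab Bb C D; F is degree 2, and the triad built there (F-Ab-C) is minor, so it is ii.

iv in C minor; ii in Eb major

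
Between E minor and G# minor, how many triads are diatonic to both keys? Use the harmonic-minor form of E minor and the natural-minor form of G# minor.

Diatonic triads of E minor (harmonic minor): Em (i), F#dim (ii°), Gaug (III+), Am (iv), B (V), C (VI), D#dim (vii°).
Diatonic triads of G# minor (natural minor): G#m (i), A#dim (ii°), B (III), C#m (iv), D#m (v), E (VI), F# (VII).
Matching root and quality in both lists: B.
That gives 1 common triad.

1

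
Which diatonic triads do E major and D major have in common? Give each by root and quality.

Triads in E major: E (I), F#m (ii), G#m (iii), A (IV), B (V), C#m (vi), D#dim (vii°).
Triads in D major: D (I), Em (ii), F#m (iii), G (IV), A (V), Bm (vi), C#dim (vii°).
Shared triads with their functions: F#m (ii in E major, iii in D major); A (IV in E major, V in D major).

F#m, A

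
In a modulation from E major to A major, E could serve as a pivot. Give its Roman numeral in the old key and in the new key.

The scale of E major is E F♯ G♯ A B C♯ D♯; E is degree 1, and the triad built there (E-G♯-B) is major, so it is I.
The scale of A major is A B C♯ D E F♯ G♯; E is degree 5, and the triad built there (E-G♯-B) is major, so it is V.

I in E major; V in A major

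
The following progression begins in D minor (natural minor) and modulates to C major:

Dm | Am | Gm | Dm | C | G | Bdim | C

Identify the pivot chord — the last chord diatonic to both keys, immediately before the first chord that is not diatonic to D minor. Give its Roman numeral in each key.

Chords diatonic to D minor: Dm, Edim, F, Gm, Am, Bb, C.
Reading the progression, the first chord not in that set is G, so the modulation leaves D minor there.
The chord immediately before G is C, which is diatonic to both keys: VII in D minor and I in C major.

C — VII in D minor, I in C major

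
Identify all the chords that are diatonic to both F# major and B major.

F#, G#m, B, D#m

Triads in F# major: F# (I), G#m (ii), A#m (iii), B (IV), C# (V), D#m (vi), E#dim (vii°).
Triads in B major: B (I), C#m (ii), D#m (iii), E (IV), F# (V), G#m (vi), A#dim (vii°).
Shared triads with their functions: F# (I in F# major, V in B major); G#m (ii in F# major, vi in B major); B (IV in F# major, I in B major); D#m (vi in F# major, iii in B major).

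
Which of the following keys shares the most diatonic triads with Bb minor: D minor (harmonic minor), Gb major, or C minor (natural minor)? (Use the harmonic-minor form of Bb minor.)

Triads of Bb minor (harmonic minor): Bbm (i), Cdim (ii°), Dbaug (III+), Ebm (iv), F (V), Gb (VI), Adim (vii°).
D minor (harmonic minor) shares 0: none.
Gb major shares 3: Bbm, Ebm, Gb.
C minor (natural minor) shares 0: none.
The most common triads (3) are shared with Gb major.

Gb major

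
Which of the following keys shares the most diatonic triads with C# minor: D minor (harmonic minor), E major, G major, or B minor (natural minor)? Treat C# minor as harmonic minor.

Triads of C# minor (harmonic minor): C#m (i), D#dim (ii°), Eaug (III+), F#m (iv), G# (V), A (VI), B#dim (vii°).
D minor (harmonic minor) shares 1: A.
E major shares 4: C#m, D#dim, F#m, A.
G major shares 0: none.
B minor (natural minor) shares 2: F#m, A.
The most common triads (4) are shared with E major.

E major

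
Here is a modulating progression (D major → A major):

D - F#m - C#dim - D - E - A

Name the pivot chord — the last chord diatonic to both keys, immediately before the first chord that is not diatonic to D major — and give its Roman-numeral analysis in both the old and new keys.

D — I in D major, IV in A major

Chords diatonic to D major: D, Em, F#m, G, A, Bm, C#dim.
Reading the progression, the first chord not in that set is E, so the modulation leaves D major there.
The chord immediately before E is D, which is diatonic to both keys: I in D major and IV in A major.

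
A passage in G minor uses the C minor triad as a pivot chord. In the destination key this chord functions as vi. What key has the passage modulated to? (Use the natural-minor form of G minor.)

The numeral vi denotes a minor triad on scale degree 6. With C on degree 6, the tonic of the new key is Eb.
Degree 6 carries a minor triad in major keys, so the destination is Eb major.
Check: the diatonic triads of Eb major are Eb (I), Fm (ii), Gm (iii), Ab (IV), Bb (V), Cm (vi), Ddim (vii°) — C minor is indeed vi.

Eb major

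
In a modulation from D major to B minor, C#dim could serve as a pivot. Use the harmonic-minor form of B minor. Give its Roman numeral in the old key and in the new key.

The scale of D major is D E F# G A B C#; C# is degree 7, and the triad built there (C#-E-G) is diminished, so it is vii°.
The scale of B minor (harmonic minor) is B C# D E F# G A#; C# is degree 2, and the triad built there (C#-E-G) is diminished, so it is ii°.

vii° in D major; ii° in B minor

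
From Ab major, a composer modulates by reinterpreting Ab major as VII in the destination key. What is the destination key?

The numeral VII denotes a major triad on scale degree 7. With Ab on degree 7, the tonic of the new key is Bb.
Degree 7 carries a major triad in natural-minor keys, so the destination is Bb minor.
Check: the diatonic triads of Bb minor (natural minor) are Bbm (i), Cdim (ii°), Db (III), Ebm (iv), Fm (v), Gb (VI), Ab (VII) — Ab major is indeed VII.

Bb minor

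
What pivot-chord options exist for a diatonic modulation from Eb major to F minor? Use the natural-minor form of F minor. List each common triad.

Eb, Fm, Ab, Cm

Triads in Eb major: Eb (I), Fm (ii), Gm (iii), Ab (IV), Bb (V), Cm (vi), Ddim (vii°).
Triads in F minor (natural minor): Fm (i), Gdim (ii°), Ab (III), Bbm (iv), Cm (v), Db (VI), Eb (VII).
Shared triads with their functions: Eb (I in Eb major, VII in F minor); Fm (ii in Eb major, i in F minor); Ab (IV in Eb major, III in F minor); Cm (vi in Eb major, v in F minor).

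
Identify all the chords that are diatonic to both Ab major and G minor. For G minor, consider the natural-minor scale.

Cm, Eb

Triads in Ab major: Ab (I), Bbm (ii), Cm (iii), Db (IV), Eb (V), Fm (vi), Gdim (vii°).
Triads in G minor (natural minor): Gm (i), Adim (ii°), Bb (III), Cm (iv), Dm (v), Eb (VI), F (VII).
Shared triads with their functions: Cm (iii in Ab major, iv in G minor); Eb (V in Ab major, VI in G minor).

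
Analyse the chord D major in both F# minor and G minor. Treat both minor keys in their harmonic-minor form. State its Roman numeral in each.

The scale of F# minor (harmonic minor) is F# G# A B C# D E#; D is degree 6, and the triad built there (D-F#-A) is major, so it is VI.
The scale of G minor (harmonic minor) is G A Bb C D Eb F#; D is degree 5, and the triad built there (D-F#-A) is major, so it is V.

VI in F# minor; V in G minor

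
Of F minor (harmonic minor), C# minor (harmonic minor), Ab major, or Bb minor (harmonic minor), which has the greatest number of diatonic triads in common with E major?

C# minor

Triads of E major: E major (I), F# minor (ii), G# minor (iii), A major (IV), B major (V), C# minor (vi), D# diminished (vii°).
F minor (harmonic minor) shares 0: none.
C# minor (harmonic minor) shares 4: F#m, A, C#m, D#dim.
Ab major shares 0: none.
Bb minor (harmonic minor) shares 0: none.
The most common triads (4) are shared with C# minor.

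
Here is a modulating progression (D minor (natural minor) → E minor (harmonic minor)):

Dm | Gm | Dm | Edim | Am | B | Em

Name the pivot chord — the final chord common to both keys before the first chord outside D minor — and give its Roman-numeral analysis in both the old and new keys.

Chords diatonic to D minor: Dm, Edim, F, Gm, Am, Bb, C.
Reading the progression, the first chord not in that set is B, so the modulation leaves D minor there.
The chord immediately before B is Am, which is diatonic to both keys: v in D minor and iv in E minor.

Am — v in D minor, iv in E minor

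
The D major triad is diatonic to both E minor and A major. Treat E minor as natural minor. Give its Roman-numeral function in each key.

The scale of E minor (natural minor) is E F♯ G A B C D; D is degree 7, and the triad built there (D-F♯-A) is major, so it is VII.
The scale of A major is A B C♯ D E F♯ G♯; D is degree 4, and the triad built there (D-F♯-A) is major, so it is IV.

VII in E minor; IV in A major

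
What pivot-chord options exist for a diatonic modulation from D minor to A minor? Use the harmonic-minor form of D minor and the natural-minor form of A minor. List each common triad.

Triads in D minor (harmonic minor): D minor (i), E diminished (ii°), F augmented (III+), G minor (iv), A major (V), B♭ major (VI), C♯ diminished (vii°).
Triads in A minor (natural minor): A minor (i), B diminished (ii°), C major (III), D minor (iv), E minor (v), F major (VI), G major (VII).
Shared triads with their functions: D minor (i in D minor, iv in A minor).

Dm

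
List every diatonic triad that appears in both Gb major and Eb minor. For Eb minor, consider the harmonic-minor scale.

Triads in Gb major: Gb major (I), Ab minor (ii), Bb minor (iii), Cb major (IV), Db major (V), Eb minor (vi), F diminished (vii°).
Triads in Eb minor (harmonic minor): Eb minor (i), F diminished (ii°), Gb augmented (III+), Ab minor (iv), Bb major (V), Cb major (VI), D diminished (vii°).
Shared triads with their functions: Ab minor (ii in Gb major, iv in Eb minor); Cb major (IV in Gb major, VI in Eb minor); Eb minor (vi in Gb major, i in Eb minor); F diminished (vii° in Gb major, ii° in Eb minor).

Abm, Cb, Ebm, Fdim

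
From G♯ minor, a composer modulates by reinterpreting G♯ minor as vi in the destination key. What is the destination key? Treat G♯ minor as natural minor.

B major

The numeral vi denotes a minor triad on scale degree 6. With G♯ on degree 6, the tonic of the new key is B.
Degree 6 carries a minor triad in major keys, so the destination is B major.
Check: the diatonic triads of B major are B (I), C♯m (ii), D♯m (iii), E (IV), F♯ (V), G♯m (vi), A♯dim (vii°) — G♯ minor is indeed vi.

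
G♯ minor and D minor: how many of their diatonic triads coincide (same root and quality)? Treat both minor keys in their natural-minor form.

0

Diatonic triads of G♯ minor (natural minor): G♯m (i), A♯dim (ii°), B (III), C♯m (iv), D♯m (v), E (VI), F♯ (VII).
Diatonic triads of D minor (natural minor): Dm (i), Edim (ii°), F (III), Gm (iv), Am (v), B♭ (VI), C (VII).
No triad has the same root and quality in both keys.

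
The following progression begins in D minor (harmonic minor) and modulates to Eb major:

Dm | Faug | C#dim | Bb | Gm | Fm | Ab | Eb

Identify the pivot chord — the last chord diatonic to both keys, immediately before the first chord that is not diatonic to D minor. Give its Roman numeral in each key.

Chords diatonic to D minor: Dm, Edim, Faug, Gm, A, Bb, C#dim.
Reading the progression, the first chord not in that set is Fm, so the modulation leaves D minor there.
The chord immediately before Fm is Gm, which is diatonic to both keys: iv in D minor and iii in Eb major.

Gm — iv in D minor, iii in Eb major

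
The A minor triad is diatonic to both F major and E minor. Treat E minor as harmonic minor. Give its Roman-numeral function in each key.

The scale of F major is F G A Bb C D E; A is degree 3, and the triad built there (A-C-E) is minor, so it is iii.
The scale of E minor (harmonic minor) is E F# G A B C D#; A is degree 4, and the triad built there (A-C-E) is minor, so it is iv.

iii in F major; iv in E minor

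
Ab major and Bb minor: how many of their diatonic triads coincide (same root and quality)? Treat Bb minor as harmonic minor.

Diatonic triads of Ab major: Ab (I), Bbm (ii), Cm (iii), Db (IV), Eb (V), Fm (vi), Gdim (vii°).
Diatonic triads of Bb minor (harmonic minor): Bbm (i), Cdim (ii°), Dbaug (III+), Ebm (iv), F (V), Gb (VI), Adim (vii°).
Matching root and quality in both lists: Bbm.
That gives 1 common triad.

1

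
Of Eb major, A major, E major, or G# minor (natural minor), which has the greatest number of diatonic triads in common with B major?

Triads of B major: B (I), C#m (ii), D#m (iii), E (IV), F# (V), G#m (vi), A#dim (vii°).
Eb major shares 0: none.
A major shares 2: C#m, E.
E major shares 4: B, C#m, E, G#m.
G# minor (natural minor) shares 7: B, C#m, D#m, E, F#, G#m, A#dim.
The most common triads (7) are shared with G# minor.

G# minor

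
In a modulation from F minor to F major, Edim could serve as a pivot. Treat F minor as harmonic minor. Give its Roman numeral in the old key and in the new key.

vii° in F minor; vii° in F major

The scale of F minor (harmonic minor) is F G Ab Bb C Db E; E is degree 7, and the triad built there (E-G-Bb) is diminished, so it is vii°.
The scale of F major is F G A Bb C D E; E is degree 7, and the triad built there (E-G-Bb) is diminished, so it is vii°.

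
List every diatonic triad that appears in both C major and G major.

C, Em, G, Am

Triads in C major: C major (I), D minor (ii), E minor (iii), F major (IV), G major (V), A minor (vi), B diminished (vii°).
Triads in G major: G major (I), A minor (ii), B minor (iii), C major (IV), D major (V), E minor (vi), F# diminished (vii°).
Shared triads with their functions: C major (I in C major, IV in G major); E minor (iii in C major, vi in G major); G major (V in C major, I in G major); A minor (vi in C major, ii in G major).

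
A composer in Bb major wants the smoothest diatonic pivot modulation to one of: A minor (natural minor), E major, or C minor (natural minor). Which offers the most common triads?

Triads of Bb major: Bb (I), Cm (ii), Dm (iii), Eb (IV), F (V), Gm (vi), Adim (vii°).
A minor (natural minor) shares 2: Dm, F.
E major shares 0: none.
C minor (natural minor) shares 4: Bb, Cm, Eb, Gm.
The most common triads (4) are shared with C minor.

C minor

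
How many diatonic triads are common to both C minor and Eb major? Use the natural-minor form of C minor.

7

Diatonic triads of C minor (natural minor): Cm (i), Ddim (ii°), Eb (III), Fm (iv), Gm (v), Ab (VI), Bb (VII).
Diatonic triads of Eb major: Eb (I), Fm (ii), Gm (iii), Ab (IV), Bb (V), Cm (vi), Ddim (vii°).
Matching root and quality in both lists: Cm, Ddim, Eb, Fm, Gm, Ab, Bb.
That gives 7 common triads.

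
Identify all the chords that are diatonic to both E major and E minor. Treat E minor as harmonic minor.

Triads in E major: E major (I), F# minor (ii), G# minor (iii), A major (IV), B major (V), C# minor (vi), D# diminished (vii°).
Triads in E minor (harmonic minor): E minor (i), F# diminished (ii°), G augmented (III+), A minor (iv), B major (V), C major (VI), D# diminished (vii°).
Shared triads with their functions: B major (V in E major, V in E minor); D# diminished (vii° in E major, vii° in E minor).

B, D#dim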